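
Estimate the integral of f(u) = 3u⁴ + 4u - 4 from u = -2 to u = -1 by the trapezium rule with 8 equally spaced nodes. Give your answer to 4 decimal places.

h = (-1 − (-2))/7 = 0.142857.
Nodes u₀,…,u₇ = -2, -1.857143, -1.714286, -1.571429, -1.428571, -1.285714, -1.142857, -1.
f(u) = 3u⁴ + 4u - 4: f₀=36, f₁=24.257809, f₂=15.052062, f₃=8.007913, f₄=2.780508, f₅=-0.945023, f₆=-3.453561, f₇=-5.
(h/2)·[f₀ + 2f₁ + 2f₂ + 2f₃ + 2f₄ + 2f₅ + 2f₆ + f₇] = 0.071429·(122.399417) = 8.7428.

8.7428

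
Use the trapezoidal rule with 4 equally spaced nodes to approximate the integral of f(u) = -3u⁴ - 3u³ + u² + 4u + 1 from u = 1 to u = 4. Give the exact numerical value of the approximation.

h = (4 − 1)/3 = 1.
Nodes u₀,…,u₃ = 1, 2, 3, 4.
f(u) = -3u⁴ - 3u³ + u² + 4u + 1: f₀=0, f₁=-59, f₂=-302, f₃=-927.
(h/2)·[f₀ + 2f₁ + 2f₂ + f₃] = 0.5·(-1649) = -824.5.

-824.5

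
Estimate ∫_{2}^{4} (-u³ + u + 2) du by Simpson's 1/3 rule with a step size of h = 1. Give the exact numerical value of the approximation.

-50

h = (4 − 2)/2 = 1.
Nodes u₀,…,u₂ = 2, 3, 4.
f(u) = -u³ + u + 2: f₀=-4, f₁=-22, f₂=-58.
(h/3)·[f₀ + 4f₁ + f₂] = 0.333333·(-150) = -50.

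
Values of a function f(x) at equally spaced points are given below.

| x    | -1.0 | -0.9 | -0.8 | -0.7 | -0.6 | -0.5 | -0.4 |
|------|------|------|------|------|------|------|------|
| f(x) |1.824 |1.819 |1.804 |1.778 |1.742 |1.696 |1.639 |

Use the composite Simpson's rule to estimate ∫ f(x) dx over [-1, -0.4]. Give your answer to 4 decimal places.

1.0576

h = 0.1, n = 6.
(h/3)·[y₀ + 4y₁ + 2y₂ + 4y₃ + 2y₄ + 4y₅ + y₆] = 0.033333·(31.727) = 1.0576.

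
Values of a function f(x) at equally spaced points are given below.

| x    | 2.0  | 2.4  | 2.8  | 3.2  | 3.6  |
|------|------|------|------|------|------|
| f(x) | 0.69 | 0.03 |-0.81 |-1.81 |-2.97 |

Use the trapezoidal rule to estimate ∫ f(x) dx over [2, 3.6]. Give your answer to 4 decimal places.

-1.4920

h = 0.4, n = 4.
(h/2)·[y₀ + 2y₁ + 2y₂ + 2y₃ + y₄] = 0.2·(-7.46) = -1.4920.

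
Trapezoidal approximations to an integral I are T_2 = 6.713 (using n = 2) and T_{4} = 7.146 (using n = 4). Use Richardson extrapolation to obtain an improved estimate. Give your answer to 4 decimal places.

R = (4·T_{4} − T_2) / 3 = (4·7.146 − 6.713)/3 = (21.871)/3 = 7.2903.

7.2903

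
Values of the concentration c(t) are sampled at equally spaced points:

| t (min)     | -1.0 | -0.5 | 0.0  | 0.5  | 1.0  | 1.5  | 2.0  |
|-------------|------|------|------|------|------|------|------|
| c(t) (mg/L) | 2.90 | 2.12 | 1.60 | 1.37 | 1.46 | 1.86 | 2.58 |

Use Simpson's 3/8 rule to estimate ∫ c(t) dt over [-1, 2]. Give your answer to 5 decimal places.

h = 0.5, n = 6.
(3h/8)·[y₀ + 3y₁ + 3y₂ + 2y₃ + 3y₄ + 3y₅ + y₆] = 0.1875·(29.34) = 5.50125.

5.50125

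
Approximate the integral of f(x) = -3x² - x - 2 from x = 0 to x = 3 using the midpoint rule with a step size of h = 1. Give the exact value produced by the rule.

h = (3 − 0)/3 = 1.
Midpoints m₁,…,m₃ = 0.5, 1.5, 2.5.
f(m₁)=-3.25, f(m₂)=-10.25, f(m₃)=-23.25.
h·[f(m₁) + f(m₂) + f(m₃)] = 1·(-36.75) = -36.75.

-36.75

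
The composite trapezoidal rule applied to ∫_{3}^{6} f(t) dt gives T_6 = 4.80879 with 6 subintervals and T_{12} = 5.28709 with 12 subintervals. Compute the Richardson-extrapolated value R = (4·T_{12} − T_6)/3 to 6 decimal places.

5.446523

R = (4·T_{12} − T_6) / 3 = (4·5.28709 − 4.80879)/3 = (16.33957)/3 = 5.446523.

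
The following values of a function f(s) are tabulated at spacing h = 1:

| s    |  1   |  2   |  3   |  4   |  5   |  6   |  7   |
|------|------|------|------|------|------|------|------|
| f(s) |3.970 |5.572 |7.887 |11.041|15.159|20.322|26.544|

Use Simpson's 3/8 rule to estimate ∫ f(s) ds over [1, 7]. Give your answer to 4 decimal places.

h = 1, n = 6.
(3h/8)·[y₀ + 3y₁ + 3y₂ + 2y₃ + 3y₄ + 3y₅ + y₆] = 0.375·(199.416) = 74.7810.

74.7810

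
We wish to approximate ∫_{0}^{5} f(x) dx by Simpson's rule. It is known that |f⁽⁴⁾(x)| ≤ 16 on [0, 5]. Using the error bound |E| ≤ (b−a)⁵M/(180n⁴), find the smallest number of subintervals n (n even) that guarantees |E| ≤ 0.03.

Need 50000/(180n⁴) ≤ 0.03.
n⁴ ≥ 50000/(180·0.03) = 9259.26 ⇒ n ≥ 9.8094, so the smallest even n is 10. (n must be even for Simpson's rule.)

10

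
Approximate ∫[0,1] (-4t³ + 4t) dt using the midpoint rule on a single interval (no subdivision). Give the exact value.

1.5

M = (b−a)·f(0.5) = 1·(1.5) = 1.5.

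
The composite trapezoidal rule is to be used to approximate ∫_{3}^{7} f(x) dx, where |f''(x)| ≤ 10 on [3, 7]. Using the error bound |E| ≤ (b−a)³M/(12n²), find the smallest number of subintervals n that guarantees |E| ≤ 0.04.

37

Need 640/(12n²) ≤ 0.04.
n² ≥ 640/(12·0.04) = 1333.33 ⇒ n ≥ 36.5148, so the smallest n is 37.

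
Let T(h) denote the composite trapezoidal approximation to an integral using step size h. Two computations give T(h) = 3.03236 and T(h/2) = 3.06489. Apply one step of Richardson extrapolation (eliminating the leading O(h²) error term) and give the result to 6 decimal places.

3.075733

R = (4·T(h/2) − T(h)) / 3 = (4·3.06489 − 3.03236)/3 = (9.22720)/3 = 3.075733.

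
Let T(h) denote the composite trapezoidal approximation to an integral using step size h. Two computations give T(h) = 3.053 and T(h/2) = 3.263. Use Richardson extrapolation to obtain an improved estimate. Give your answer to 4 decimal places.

R = (4·T(h/2) − T(h)) / 3 = (4·3.263 − 3.053)/3 = (9.999)/3 = 3.3330.

3.3330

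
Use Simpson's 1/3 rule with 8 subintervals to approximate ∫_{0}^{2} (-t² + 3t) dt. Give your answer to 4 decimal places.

3.3333

h = (2 − 0)/8 = 0.25.
Nodes t₀,…,t₈ = 0, 0.25, 0.5, 0.75, 1, 1.25, 1.5, 1.75, 2.
f(t) = -t² + 3t: f₀=0, f₁=0.6875, f₂=1.25, f₃=1.6875, f₄=2, f₅=2.1875, f₆=2.25, f₇=2.1875, f₈=2.
(h/3)·[f₀ + 4f₁ + 2f₂ + 4f₃ + 2f₄ + 4f₅ + 2f₆ + 4f₇ + f₈] = 0.083333·(40) = 3.3333.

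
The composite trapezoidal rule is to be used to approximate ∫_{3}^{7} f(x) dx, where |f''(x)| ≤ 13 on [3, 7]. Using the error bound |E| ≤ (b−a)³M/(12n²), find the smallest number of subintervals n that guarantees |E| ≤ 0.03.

49

Need 832/(12n²) ≤ 0.03.
n² ≥ 832/(12·0.03) = 2311.11 ⇒ n ≥ 48.0740, so the smallest n is 49.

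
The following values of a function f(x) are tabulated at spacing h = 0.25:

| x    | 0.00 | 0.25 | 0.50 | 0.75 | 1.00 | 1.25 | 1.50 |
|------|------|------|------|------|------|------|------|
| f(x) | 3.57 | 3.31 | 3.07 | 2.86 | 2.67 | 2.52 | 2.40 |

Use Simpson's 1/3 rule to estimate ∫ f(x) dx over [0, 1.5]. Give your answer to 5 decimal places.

4.35083

h = 0.25, n = 6.
(h/3)·[y₀ + 4y₁ + 2y₂ + 4y₃ + 2y₄ + 4y₅ + y₆] = 0.083333·(52.21) = 4.35083.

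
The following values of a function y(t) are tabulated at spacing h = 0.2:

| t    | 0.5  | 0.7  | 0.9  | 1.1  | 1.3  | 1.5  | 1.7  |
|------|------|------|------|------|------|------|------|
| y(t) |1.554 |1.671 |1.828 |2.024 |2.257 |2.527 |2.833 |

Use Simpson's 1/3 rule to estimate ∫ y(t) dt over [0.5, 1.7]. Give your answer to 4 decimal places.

2.4963

h = 0.2, n = 6.
(h/3)·[y₀ + 4y₁ + 2y₂ + 4y₃ + 2y₄ + 4y₅ + y₆] = 0.066667·(37.445) = 2.4963.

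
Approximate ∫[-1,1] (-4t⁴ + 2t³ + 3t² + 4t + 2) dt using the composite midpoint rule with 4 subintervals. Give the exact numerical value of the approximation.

h = (1 − (-1))/4 = 0.5.
Midpoints m₁,…,m₄ = -0.75, -0.25, 0.25, 0.75.
f(m₁)=-1.421875, f(m₂)=1.140625, f(m₃)=3.203125, f(m₄)=6.265625.
h·[f(m₁) + f(m₂) + f(m₃) + f(m₄)] = 0.5·(9.1875) = 4.59375.

4.59375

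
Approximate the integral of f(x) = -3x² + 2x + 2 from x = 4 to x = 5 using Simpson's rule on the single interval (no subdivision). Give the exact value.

-50

S = (b−a)/6 · [f(4) + 4f(4.5) + f(5)] = 0.166667·[(-38) + 4·(-49.75) + (-63)] = -50.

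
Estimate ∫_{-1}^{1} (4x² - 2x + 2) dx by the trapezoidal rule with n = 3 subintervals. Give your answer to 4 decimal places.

h = (1 − (-1))/3 = 0.666667.
Nodes x₀,…,x₃ = -1, -0.333333, 0.333333, 1.
f(x) = 4x² - 2x + 2: f₀=8, f₁=3.111111, f₂=1.777778, f₃=4.
(h/2)·[f₀ + 2f₁ + 2f₂ + f₃] = 0.333333·(21.777778) = 7.2593.

7.2593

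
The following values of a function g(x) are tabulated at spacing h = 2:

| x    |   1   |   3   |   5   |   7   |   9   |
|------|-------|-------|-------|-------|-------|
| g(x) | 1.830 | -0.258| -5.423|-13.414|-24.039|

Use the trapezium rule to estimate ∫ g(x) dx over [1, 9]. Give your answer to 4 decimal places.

-60.3990

h = 2, n = 4.
(h/2)·[y₀ + 2y₁ + 2y₂ + 2y₃ + y₄] = 1·(-60.399) = -60.3990.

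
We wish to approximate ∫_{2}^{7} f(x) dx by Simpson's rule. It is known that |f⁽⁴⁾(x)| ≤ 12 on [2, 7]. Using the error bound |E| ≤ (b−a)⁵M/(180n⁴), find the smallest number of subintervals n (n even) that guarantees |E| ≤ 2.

4

Need 37500/(180n⁴) ≤ 2.
n⁴ ≥ 37500/(180·2) = 104.167 ⇒ n ≥ 3.1947, so the smallest even n is 4. (n must be even for Simpson's rule.)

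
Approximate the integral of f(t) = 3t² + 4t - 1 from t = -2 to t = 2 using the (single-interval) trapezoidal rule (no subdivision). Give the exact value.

T = (b−a)/2 · [f(-2) + f(2)] = 2·[3 + 19] = 44.

44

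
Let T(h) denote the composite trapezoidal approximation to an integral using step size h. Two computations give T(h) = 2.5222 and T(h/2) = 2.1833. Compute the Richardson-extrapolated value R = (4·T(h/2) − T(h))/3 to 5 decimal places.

2.07033

R = (4·T(h/2) − T(h)) / 3 = (4·2.1833 − 2.5222)/3 = (6.2110)/3 = 2.07033.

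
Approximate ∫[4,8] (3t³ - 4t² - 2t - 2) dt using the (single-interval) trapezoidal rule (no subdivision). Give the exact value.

T = (b−a)/2 · [f(4) + f(8)] = 2·[118 + 1262] = 2760.

2760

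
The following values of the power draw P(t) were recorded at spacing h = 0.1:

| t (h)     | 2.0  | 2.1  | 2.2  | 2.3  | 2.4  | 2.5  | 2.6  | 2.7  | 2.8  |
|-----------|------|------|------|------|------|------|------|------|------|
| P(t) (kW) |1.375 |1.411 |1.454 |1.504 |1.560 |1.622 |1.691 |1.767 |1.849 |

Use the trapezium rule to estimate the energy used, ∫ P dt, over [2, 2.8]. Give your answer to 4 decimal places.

h = 0.1, n = 8.
(h/2)·[y₀ + 2y₁ + 2y₂ + 2y₃ + 2y₄ + 2y₅ + 2y₆ + 2y₇ + y₈] = 0.05·(25.242) = 1.2621.

1.2621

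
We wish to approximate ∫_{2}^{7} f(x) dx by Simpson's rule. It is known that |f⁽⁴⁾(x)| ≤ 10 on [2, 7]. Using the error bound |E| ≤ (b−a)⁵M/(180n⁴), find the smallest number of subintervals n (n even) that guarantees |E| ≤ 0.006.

Need 31250/(180n⁴) ≤ 0.006.
n⁴ ≥ 31250/(180·0.006) = 28935.2 ⇒ n ≥ 13.0424, so the smallest even n is 14. (n must be even for Simpson's rule.)

14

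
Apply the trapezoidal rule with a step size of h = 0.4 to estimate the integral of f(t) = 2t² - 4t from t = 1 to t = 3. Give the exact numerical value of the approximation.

h = (3 − 1)/5 = 0.4.
Nodes t₀,…,t₅ = 1, 1.4, 1.8, 2.2, 2.6, 3.
f(t) = 2t² - 4t: f₀=-2, f₁=-1.68, f₂=-0.72, f₃=0.88, f₄=3.12, f₅=6.
(h/2)·[f₀ + 2f₁ + 2f₂ + 2f₃ + 2f₄ + f₅] = 0.2·(7.2) = 1.44.

1.44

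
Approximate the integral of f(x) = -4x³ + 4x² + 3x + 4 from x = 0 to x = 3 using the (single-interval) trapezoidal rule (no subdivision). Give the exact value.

T = (b−a)/2 · [f(0) + f(3)] = 1.5·[4 + (-59)] = -82.5.

-82.5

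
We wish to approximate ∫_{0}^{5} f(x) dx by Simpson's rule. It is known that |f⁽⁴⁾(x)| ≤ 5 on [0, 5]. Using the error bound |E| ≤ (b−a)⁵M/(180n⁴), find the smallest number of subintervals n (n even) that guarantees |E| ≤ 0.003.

Need 15625/(180n⁴) ≤ 0.003.
n⁴ ≥ 15625/(180·0.003) = 28935.2 ⇒ n ≥ 13.0424, so the smallest even n is 14. (n must be even for Simpson's rule.)

14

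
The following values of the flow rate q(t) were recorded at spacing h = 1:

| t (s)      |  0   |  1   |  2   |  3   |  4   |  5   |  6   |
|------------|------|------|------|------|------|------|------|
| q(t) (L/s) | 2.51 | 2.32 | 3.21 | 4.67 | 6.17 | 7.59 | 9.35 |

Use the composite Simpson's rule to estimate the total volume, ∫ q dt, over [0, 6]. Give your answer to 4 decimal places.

h = 1, n = 6.
(h/3)·[y₀ + 4y₁ + 2y₂ + 4y₃ + 2y₄ + 4y₅ + y₆] = 0.333333·(88.94) = 29.6467.

29.6467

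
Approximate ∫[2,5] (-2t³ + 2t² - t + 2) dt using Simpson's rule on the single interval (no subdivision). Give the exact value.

S = (b−a)/6 · [f(2) + 4f(3.5) + f(5)] = 0.5·[(-8) + 4·(-62.75) + (-203)] = -231.

-231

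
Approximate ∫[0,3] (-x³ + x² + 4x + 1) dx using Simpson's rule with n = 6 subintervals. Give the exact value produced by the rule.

9.75

h = (3 − 0)/6 = 0.5.
Nodes x₀,…,x₆ = 0, 0.5, 1, 1.5, 2, 2.5, 3.
f(x) = -x³ + x² + 4x + 1: f₀=1, f₁=3.125, f₂=5, f₃=5.875, f₄=5, f₅=1.625, f₆=-5.
(h/3)·[f₀ + 4f₁ + 2f₂ + 4f₃ + 2f₄ + 4f₅ + f₆] = 0.166667·(58.5) = 9.75.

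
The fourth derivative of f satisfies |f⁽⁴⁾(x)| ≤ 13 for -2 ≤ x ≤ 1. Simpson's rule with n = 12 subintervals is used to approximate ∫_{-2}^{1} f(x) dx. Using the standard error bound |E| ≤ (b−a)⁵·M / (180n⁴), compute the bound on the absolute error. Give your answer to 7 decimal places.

0.0008464

|E| ≤ (3)⁵·13 / (180·12⁴) = 3159/3732480 = 0.0008464.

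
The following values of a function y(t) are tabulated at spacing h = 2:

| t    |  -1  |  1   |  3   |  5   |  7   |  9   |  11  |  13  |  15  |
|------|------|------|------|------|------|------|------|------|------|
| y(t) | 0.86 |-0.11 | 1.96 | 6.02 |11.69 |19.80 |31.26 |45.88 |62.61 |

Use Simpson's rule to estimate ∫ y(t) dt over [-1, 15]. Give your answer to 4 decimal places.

h = 2, n = 8.
(h/3)·[y₀ + 4y₁ + 2y₂ + 4y₃ + 2y₄ + 4y₅ + 2y₆ + 4y₇ + y₈] = 0.666667·(439.65) = 293.1000.

293.1000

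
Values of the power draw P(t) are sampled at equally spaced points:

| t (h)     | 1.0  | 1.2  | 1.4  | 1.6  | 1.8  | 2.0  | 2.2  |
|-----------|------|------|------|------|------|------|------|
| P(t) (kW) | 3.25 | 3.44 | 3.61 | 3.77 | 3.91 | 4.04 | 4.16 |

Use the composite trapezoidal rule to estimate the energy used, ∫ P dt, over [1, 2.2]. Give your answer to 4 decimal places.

h = 0.2, n = 6.
(h/2)·[y₀ + 2y₁ + 2y₂ + 2y₃ + 2y₄ + 2y₅ + y₆] = 0.1·(44.95) = 4.4950.

4.4950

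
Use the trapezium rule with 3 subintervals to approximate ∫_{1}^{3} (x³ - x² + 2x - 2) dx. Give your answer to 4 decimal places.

16.0741

h = (3 − 1)/3 = 0.666667.
Nodes x₀,…,x₃ = 1, 1.666667, 2.333333, 3.
f(x) = x³ - x² + 2x - 2: f₀=0, f₁=3.185185, f₂=9.925926, f₃=22.
(h/2)·[f₀ + 2f₁ + 2f₂ + f₃] = 0.333333·(48.222222) = 16.0741.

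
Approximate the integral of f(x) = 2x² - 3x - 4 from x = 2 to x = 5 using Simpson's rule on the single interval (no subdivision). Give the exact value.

S = (b−a)/6 · [f(2) + 4f(3.5) + f(5)] = 0.5·[(-2) + 4·10 + 31] = 34.5.

34.5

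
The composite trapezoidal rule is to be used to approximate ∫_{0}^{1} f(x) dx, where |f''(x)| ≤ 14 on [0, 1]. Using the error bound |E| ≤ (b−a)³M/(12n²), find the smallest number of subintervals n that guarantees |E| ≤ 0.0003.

Need 14/(12n²) ≤ 0.0003.
n² ≥ 14/(12·0.0003) = 3888.89 ⇒ n ≥ 62.3610, so the smallest n is 63.

63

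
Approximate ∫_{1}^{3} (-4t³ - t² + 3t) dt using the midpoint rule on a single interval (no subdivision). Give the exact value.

M = (b−a)·f(2) = 2·(-30) = -60.

-60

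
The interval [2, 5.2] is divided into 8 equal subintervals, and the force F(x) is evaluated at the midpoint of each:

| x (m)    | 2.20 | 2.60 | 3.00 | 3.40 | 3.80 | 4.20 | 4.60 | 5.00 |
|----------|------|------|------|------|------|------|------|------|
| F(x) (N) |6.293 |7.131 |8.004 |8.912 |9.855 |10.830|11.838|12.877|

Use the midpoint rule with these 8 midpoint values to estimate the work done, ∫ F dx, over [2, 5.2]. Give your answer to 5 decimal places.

h = 0.4, n = 8.
h·[y(m₁) + y(m₂) + y(m₃) + y(m₄) + y(m₅) + y(m₆) + y(m₇) + y(m₈)] = 0.4·(75.740) = 30.29600.

30.29600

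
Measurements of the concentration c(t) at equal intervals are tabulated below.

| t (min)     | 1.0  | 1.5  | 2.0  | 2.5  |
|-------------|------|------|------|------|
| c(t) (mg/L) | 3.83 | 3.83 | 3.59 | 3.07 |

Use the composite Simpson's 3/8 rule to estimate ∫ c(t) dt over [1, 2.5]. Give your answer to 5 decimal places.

h = 0.5, n = 3.
(3h/8)·[y₀ + 3y₁ + 3y₂ + y₃] = 0.1875·(29.16) = 5.46750.

5.46750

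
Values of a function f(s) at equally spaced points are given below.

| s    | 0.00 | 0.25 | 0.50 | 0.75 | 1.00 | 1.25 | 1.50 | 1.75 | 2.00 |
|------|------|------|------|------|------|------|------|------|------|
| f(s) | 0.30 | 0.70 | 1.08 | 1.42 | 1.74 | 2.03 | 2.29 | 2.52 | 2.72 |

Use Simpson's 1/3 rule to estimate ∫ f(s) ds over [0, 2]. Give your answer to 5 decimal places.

h = 0.25, n = 8.
(h/3)·[y₀ + 4y₁ + 2y₂ + 4y₃ + 2y₄ + 4y₅ + 2y₆ + 4y₇ + y₈] = 0.083333·(39.92) = 3.32667.

3.32667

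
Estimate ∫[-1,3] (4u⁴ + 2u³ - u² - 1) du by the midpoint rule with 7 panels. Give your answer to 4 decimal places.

215.2770

h = (3 − (-1))/7 = 0.571429.
Midpoints m₁,…,m₇ = -0.714286, -0.142857, 0.428571, 1, 1.571429, 2.142857, 2.714286.
f(m₁)=-1.197834, f(m₂)=-1.024573, f(m₃)=-0.891295, f(m₄)=4, f(m₅)=28.683049, f(m₆)=98.427322, f(m₇)=248.738026.
h·[f(m₁) + f(m₂) + f(m₃) + f(m₄) + f(m₅) + f(m₆) + f(m₇)] = 0.571429·(376.734694) = 215.2770.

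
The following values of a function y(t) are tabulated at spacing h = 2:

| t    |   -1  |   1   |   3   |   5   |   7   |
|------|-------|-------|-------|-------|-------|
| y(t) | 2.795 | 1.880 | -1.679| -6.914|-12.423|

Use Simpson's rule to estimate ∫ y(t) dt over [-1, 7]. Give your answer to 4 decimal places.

-22.0813

h = 2, n = 4.
(h/3)·[y₀ + 4y₁ + 2y₂ + 4y₃ + y₄] = 0.666667·(-33.122) = -22.0813.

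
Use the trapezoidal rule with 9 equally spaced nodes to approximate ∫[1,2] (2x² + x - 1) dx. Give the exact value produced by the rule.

h = (2 − 1)/8 = 0.125.
Nodes x₀,…,x₈ = 1, 1.125, 1.25, 1.375, 1.5, 1.625, 1.75, 1.875, 2.
f(x) = 2x² + x - 1: f₀=2, f₁=2.65625, f₂=3.375, f₃=4.15625, f₄=5, f₅=5.90625, f₆=6.875, f₇=7.90625, f₈=9.
(h/2)·[f₀ + 2f₁ + 2f₂ + 2f₃ + 2f₄ + 2f₅ + 2f₆ + 2f₇ + f₈] = 0.0625·(82.75) = 5.171875.

5.171875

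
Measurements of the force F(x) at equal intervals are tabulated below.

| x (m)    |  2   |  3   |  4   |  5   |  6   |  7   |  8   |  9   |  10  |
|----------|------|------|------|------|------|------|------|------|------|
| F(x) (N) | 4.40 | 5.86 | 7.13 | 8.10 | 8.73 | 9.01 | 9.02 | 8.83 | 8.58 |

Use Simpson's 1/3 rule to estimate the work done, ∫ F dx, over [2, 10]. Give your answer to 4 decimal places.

63.3133

h = 1, n = 8.
(h/3)·[y₀ + 4y₁ + 2y₂ + 4y₃ + 2y₄ + 4y₅ + 2y₆ + 4y₇ + y₈] = 0.333333·(189.94) = 63.3133.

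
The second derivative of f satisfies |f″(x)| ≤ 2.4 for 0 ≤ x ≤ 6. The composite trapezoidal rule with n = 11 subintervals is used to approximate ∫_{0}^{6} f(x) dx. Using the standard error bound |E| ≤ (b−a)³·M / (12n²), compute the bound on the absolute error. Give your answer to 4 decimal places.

|E| ≤ (6)³·2.4 / (12·11²) = 518.4/1452 = 0.3570.

0.3570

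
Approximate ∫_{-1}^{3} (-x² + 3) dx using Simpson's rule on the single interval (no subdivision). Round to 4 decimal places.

S = (b−a)/6 · [f(-1) + 4f(1) + f(3)] = 0.666667·[2 + 4·2 + (-6)] = 2.6667.

2.6667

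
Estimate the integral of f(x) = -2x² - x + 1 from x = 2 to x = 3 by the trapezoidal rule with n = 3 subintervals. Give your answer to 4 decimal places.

-14.2037

h = (3 − 2)/3 = 0.333333.
Nodes x₀,…,x₃ = 2, 2.333333, 2.666667, 3.
f(x) = -2x² - x + 1: f₀=-9, f₁=-12.222222, f₂=-15.888889, f₃=-20.
(h/2)·[f₀ + 2f₁ + 2f₂ + f₃] = 0.166667·(-85.222222) = -14.2037.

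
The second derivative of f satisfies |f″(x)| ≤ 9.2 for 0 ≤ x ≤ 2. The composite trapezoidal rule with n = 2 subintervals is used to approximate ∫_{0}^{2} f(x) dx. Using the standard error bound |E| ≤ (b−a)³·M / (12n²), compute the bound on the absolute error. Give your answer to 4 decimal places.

|E| ≤ (2)³·9.2 / (12·2²) = 73.6/48 = 1.5333.

1.5333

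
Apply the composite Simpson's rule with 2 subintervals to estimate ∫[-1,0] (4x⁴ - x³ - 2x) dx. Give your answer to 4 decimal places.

2.0833

h = (0 − (-1))/2 = 0.5.
Nodes x₀,…,x₂ = -1, -0.5, 0.
f(x) = 4x⁴ - x³ - 2x: f₀=7, f₁=1.375, f₂=0.
(h/3)·[f₀ + 4f₁ + f₂] = 0.166667·(12.5) = 2.0833.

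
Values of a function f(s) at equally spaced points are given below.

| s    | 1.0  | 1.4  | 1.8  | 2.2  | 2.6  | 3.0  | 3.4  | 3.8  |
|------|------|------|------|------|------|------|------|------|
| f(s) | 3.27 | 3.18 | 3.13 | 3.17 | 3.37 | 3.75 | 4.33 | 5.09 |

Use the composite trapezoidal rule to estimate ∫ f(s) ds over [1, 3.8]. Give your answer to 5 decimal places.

h = 0.4, n = 7.
(h/2)·[y₀ + 2y₁ + 2y₂ + 2y₃ + 2y₄ + 2y₅ + 2y₆ + y₇] = 0.2·(50.22) = 10.04400.

10.04400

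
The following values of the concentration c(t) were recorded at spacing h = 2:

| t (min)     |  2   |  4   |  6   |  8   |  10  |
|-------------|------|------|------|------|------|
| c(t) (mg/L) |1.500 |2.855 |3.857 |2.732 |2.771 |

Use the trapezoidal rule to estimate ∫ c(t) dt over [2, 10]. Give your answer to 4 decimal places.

23.1590

h = 2, n = 4.
(h/2)·[y₀ + 2y₁ + 2y₂ + 2y₃ + y₄] = 1·(23.159) = 23.1590.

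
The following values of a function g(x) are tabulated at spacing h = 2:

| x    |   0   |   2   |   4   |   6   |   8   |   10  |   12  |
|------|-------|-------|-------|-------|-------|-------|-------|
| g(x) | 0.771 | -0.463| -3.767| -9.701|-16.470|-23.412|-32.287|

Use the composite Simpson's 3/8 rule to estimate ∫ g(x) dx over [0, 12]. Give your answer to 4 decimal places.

-137.4405

h = 2, n = 6.
(3h/8)·[y₀ + 3y₁ + 3y₂ + 2y₃ + 3y₄ + 3y₅ + y₆] = 0.75·(-183.254) = -137.4405.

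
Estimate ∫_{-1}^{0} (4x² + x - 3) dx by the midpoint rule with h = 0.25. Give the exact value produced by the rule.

-2.1875

h = (0 − (-1))/4 = 0.25.
Midpoints m₁,…,m₄ = -0.875, -0.625, -0.375, -0.125.
f(m₁)=-0.8125, f(m₂)=-2.0625, f(m₃)=-2.8125, f(m₄)=-3.0625.
h·[f(m₁) + f(m₂) + f(m₃) + f(m₄)] = 0.25·(-8.75) = -2.1875.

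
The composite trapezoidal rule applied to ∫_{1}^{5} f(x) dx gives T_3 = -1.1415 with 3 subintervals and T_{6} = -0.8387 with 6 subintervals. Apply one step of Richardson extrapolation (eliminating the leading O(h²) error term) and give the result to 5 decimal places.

-0.73777

R = (4·T_{6} − T_3) / 3 = (4·(-0.8387) − (-1.1415))/3 = (-2.2133)/3 = -0.73777.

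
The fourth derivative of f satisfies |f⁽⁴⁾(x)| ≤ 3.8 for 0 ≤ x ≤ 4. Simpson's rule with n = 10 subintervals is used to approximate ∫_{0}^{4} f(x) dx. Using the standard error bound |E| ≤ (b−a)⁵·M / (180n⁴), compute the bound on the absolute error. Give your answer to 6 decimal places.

|E| ≤ (4)⁵·3.8 / (180·10⁴) = 3891.2/1800000 = 0.002162.

0.002162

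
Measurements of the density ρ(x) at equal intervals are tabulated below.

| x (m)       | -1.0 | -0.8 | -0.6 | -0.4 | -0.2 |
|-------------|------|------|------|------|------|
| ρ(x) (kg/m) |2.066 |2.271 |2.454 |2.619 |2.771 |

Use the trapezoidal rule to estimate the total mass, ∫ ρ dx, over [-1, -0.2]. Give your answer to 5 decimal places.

1.95250

h = 0.2, n = 4.
(h/2)·[y₀ + 2y₁ + 2y₂ + 2y₃ + y₄] = 0.1·(19.525) = 1.95250.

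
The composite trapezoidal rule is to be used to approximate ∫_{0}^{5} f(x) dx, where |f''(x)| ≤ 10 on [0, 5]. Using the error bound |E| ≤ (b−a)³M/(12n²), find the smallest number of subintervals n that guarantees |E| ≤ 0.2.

23

Need 1250/(12n²) ≤ 0.2.
n² ≥ 1250/(12·0.2) = 520.833 ⇒ n ≥ 22.8218, so the smallest n is 23.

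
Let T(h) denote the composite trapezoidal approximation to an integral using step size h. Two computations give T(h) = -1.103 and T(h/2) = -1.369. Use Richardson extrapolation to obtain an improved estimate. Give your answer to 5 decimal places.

R = (4·T(h/2) − T(h)) / 3 = (4·(-1.369) − (-1.103))/3 = (-4.373)/3 = -1.45767.

-1.45767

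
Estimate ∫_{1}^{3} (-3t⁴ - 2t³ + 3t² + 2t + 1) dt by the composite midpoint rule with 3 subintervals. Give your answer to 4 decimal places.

-142.7901

h = (3 − 1)/3 = 0.666667.
Midpoints m₁,…,m₃ = 1.333333, 2, 2.666667.
f(m₁)=-5.222222, f(m₂)=-47, f(m₃)=-161.962963.
h·[f(m₁) + f(m₂) + f(m₃)] = 0.666667·(-214.185185) = -142.7901.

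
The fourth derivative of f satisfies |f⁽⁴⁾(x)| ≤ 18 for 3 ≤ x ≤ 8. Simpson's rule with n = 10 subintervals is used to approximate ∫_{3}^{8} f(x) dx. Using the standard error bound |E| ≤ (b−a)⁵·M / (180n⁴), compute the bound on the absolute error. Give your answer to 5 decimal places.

0.03125

|E| ≤ (5)⁵·18 / (180·10⁴) = 56250/1800000 = 0.03125.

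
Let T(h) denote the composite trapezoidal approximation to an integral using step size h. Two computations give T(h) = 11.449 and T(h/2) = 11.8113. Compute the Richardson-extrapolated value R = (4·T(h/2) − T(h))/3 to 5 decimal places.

R = (4·T(h/2) − T(h)) / 3 = (4·11.8113 − 11.449)/3 = (35.7962)/3 = 11.93207.

11.93207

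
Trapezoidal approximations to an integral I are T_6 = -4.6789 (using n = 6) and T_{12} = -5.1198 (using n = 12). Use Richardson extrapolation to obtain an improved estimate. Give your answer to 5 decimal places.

R = (4·T_{12} − T_6) / 3 = (4·(-5.1198) − (-4.6789))/3 = (-15.8003)/3 = -5.26677.

-5.26677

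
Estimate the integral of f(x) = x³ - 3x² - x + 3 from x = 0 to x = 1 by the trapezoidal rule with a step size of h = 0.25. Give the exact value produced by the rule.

1.734375

h = (1 − 0)/4 = 0.25.
Nodes x₀,…,x₄ = 0, 0.25, 0.5, 0.75, 1.
f(x) = x³ - 3x² - x + 3: f₀=3, f₁=2.578125, f₂=1.875, f₃=0.984375, f₄=0.
(h/2)·[f₀ + 2f₁ + 2f₂ + 2f₃ + f₄] = 0.125·(13.875) = 1.734375.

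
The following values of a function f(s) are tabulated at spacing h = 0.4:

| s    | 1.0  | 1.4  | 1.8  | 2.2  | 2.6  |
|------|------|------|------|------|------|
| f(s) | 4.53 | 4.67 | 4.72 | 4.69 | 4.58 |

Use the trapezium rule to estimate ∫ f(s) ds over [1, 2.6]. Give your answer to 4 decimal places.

h = 0.4, n = 4.
(h/2)·[y₀ + 2y₁ + 2y₂ + 2y₃ + y₄] = 0.2·(37.27) = 7.4540.

7.4540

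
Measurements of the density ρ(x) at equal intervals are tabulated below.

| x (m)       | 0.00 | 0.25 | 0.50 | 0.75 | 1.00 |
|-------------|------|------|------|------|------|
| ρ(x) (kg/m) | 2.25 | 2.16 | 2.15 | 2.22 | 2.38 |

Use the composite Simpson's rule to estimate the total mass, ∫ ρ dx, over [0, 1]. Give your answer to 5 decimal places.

2.20417

h = 0.25, n = 4.
(h/3)·[y₀ + 4y₁ + 2y₂ + 4y₃ + y₄] = 0.083333·(26.45) = 2.20417.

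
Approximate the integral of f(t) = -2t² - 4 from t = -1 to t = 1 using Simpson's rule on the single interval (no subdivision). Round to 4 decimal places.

-9.3333

S = (b−a)/6 · [f(-1) + 4f(0) + f(1)] = 0.333333·[(-6) + 4·(-4) + (-6)] = -9.3333.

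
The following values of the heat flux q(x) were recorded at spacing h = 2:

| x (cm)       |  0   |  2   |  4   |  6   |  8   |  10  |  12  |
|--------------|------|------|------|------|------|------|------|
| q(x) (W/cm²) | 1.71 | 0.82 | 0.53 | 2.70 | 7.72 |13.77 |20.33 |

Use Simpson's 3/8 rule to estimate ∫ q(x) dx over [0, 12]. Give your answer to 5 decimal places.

h = 2, n = 6.
(3h/8)·[y₀ + 3y₁ + 3y₂ + 2y₃ + 3y₄ + 3y₅ + y₆] = 0.75·(95.96) = 71.97000.

71.97000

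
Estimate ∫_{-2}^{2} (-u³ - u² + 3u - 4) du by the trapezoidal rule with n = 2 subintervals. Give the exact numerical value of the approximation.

h = (2 − (-2))/2 = 2.
Nodes u₀,…,u₂ = -2, 0, 2.
f(u) = -u³ - u² + 3u - 4: f₀=-6, f₁=-4, f₂=-10.
(h/2)·[f₀ + 2f₁ + f₂] = 1·(-24) = -24.

-24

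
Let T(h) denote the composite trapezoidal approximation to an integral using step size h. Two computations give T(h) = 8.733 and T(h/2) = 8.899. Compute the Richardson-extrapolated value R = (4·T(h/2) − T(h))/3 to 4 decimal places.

R = (4·T(h/2) − T(h)) / 3 = (4·8.899 − 8.733)/3 = (26.863)/3 = 8.9543.

8.9543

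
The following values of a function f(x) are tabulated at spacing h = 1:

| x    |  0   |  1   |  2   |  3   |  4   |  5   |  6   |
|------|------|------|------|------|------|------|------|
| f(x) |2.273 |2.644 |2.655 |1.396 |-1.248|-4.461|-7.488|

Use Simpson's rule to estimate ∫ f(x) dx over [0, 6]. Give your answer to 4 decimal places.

-1.3617

h = 1, n = 6.
(h/3)·[y₀ + 4y₁ + 2y₂ + 4y₃ + 2y₄ + 4y₅ + y₆] = 0.333333·(-4.085) = -1.3617.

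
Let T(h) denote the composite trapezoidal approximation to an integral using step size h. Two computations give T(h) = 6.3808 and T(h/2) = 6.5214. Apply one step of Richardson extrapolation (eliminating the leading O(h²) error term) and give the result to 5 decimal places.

6.56827

R = (4·T(h/2) − T(h)) / 3 = (4·6.5214 − 6.3808)/3 = (19.7048)/3 = 6.56827.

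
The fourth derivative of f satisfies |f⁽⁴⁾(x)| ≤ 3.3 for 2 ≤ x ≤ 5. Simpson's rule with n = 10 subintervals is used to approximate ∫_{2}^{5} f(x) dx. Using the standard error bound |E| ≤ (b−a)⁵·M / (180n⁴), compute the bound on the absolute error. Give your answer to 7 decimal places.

0.0004455

|E| ≤ (3)⁵·3.3 / (180·10⁴) = 801.9/1800000 = 0.0004455.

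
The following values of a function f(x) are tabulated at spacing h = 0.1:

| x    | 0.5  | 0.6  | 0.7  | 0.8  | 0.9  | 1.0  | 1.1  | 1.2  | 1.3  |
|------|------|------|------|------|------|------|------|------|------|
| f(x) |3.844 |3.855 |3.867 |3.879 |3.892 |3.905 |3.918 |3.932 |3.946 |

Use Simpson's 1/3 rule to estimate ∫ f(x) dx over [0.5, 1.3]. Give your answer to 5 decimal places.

3.11427

h = 0.1, n = 8.
(h/3)·[y₀ + 4y₁ + 2y₂ + 4y₃ + 2y₄ + 4y₅ + 2y₆ + 4y₇ + y₈] = 0.033333·(93.428) = 3.11427.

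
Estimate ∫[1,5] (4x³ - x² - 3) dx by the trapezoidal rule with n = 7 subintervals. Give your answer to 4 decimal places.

h = (5 − 1)/7 = 0.571429.
Nodes x₀,…,x₇ = 1, 1.571429, 2.142857, 2.714286, 3.285714, 3.857143, 4.428571, 5.
f(x) = 4x³ - x² - 3: f₀=0, f₁=10.052478, f₂=31.766764, f₃=69.620991, f₄=128.093294, f₅=211.661808, f₆=324.804665, f₇=472.
(h/2)·[f₀ + 2f₁ + 2f₂ + 2f₃ + 2f₄ + 2f₅ + 2f₆ + f₇] = 0.285714·(2024) = 578.2857.

578.2857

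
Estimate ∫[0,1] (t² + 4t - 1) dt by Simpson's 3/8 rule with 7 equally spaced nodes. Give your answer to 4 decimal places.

1.3333

h = (1 − 0)/6 = 0.166667.
Nodes t₀,…,t₆ = 0, 0.166667, 0.333333, 0.5, 0.666667, 0.833333, 1.
f(t) = t² + 4t - 1: f₀=-1, f₁=-0.305556, f₂=0.444444, f₃=1.25, f₄=2.111111, f₅=3.027778, f₆=4.
(3h/8)·[f₀ + 3f₁ + 3f₂ + 2f₃ + 3f₄ + 3f₅ + f₆] = 0.0625·(21.333333) = 1.3333.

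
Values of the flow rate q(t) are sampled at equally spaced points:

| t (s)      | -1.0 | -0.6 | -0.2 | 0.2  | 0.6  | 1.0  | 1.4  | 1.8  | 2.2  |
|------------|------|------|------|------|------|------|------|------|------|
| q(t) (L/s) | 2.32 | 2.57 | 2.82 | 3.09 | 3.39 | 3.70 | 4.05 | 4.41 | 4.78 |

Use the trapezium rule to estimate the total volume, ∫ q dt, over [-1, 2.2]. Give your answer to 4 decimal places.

11.0320

h = 0.4, n = 8.
(h/2)·[y₀ + 2y₁ + 2y₂ + 2y₃ + 2y₄ + 2y₅ + 2y₆ + 2y₇ + y₈] = 0.2·(55.16) = 11.0320.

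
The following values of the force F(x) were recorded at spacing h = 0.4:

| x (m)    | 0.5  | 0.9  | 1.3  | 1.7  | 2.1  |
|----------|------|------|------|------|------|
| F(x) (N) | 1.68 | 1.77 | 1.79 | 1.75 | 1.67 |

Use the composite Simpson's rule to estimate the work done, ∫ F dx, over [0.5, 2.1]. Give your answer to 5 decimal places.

h = 0.4, n = 4.
(h/3)·[y₀ + 4y₁ + 2y₂ + 4y₃ + y₄] = 0.133333·(21.01) = 2.80133.

2.80133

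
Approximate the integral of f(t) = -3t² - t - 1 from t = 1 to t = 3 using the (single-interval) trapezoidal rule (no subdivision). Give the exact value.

-36

T = (b−a)/2 · [f(1) + f(3)] = 1·[(-5) + (-31)] = -36.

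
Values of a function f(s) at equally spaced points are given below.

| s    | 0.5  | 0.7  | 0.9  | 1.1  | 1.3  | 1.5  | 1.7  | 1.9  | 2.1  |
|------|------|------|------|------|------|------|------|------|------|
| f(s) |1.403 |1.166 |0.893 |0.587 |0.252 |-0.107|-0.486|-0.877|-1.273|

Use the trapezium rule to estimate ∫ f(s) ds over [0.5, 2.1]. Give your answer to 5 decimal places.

h = 0.2, n = 8.
(h/2)·[y₀ + 2y₁ + 2y₂ + 2y₃ + 2y₄ + 2y₅ + 2y₆ + 2y₇ + y₈] = 0.1·(2.986) = 0.29860.

0.29860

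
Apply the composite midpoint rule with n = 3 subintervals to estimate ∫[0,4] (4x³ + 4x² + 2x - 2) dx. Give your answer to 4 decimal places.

h = (4 − 0)/3 = 1.333333.
Midpoints m₁,…,m₃ = 0.666667, 2, 3.333333.
f(m₁)=2.296296, f(m₂)=50, f(m₃)=197.259259.
h·[f(m₁) + f(m₂) + f(m₃)] = 1.333333·(249.555556) = 332.7407.

332.7407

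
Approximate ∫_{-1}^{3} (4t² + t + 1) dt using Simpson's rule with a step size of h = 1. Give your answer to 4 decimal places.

h = (3 − (-1))/4 = 1.
Nodes t₀,…,t₄ = -1, 0, 1, 2, 3.
f(t) = 4t² + t + 1: f₀=4, f₁=1, f₂=6, f₃=19, f₄=40.
(h/3)·[f₀ + 4f₁ + 2f₂ + 4f₃ + f₄] = 0.333333·(136) = 45.3333.

45.3333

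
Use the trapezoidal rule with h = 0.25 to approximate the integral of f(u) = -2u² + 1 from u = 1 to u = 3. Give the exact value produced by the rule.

h = (3 − 1)/8 = 0.25.
Nodes u₀,…,u₈ = 1, 1.25, 1.5, 1.75, 2, 2.25, 2.5, 2.75, 3.
f(u) = -2u² + 1: f₀=-1, f₁=-2.125, f₂=-3.5, f₃=-5.125, f₄=-7, f₅=-9.125, f₆=-11.5, f₇=-14.125, f₈=-17.
(h/2)·[f₀ + 2f₁ + 2f₂ + 2f₃ + 2f₄ + 2f₅ + 2f₆ + 2f₇ + f₈] = 0.125·(-123) = -15.375.

-15.375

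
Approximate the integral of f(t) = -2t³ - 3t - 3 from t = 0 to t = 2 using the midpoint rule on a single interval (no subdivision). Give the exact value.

-16

M = (b−a)·f(1) = 2·(-8) = -16.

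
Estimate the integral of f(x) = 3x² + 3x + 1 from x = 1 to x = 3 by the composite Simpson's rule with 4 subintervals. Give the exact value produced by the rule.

40

h = (3 − 1)/4 = 0.5.
Nodes x₀,…,x₄ = 1, 1.5, 2, 2.5, 3.
f(x) = 3x² + 3x + 1: f₀=7, f₁=12.25, f₂=19, f₃=27.25, f₄=37.
(h/3)·[f₀ + 4f₁ + 2f₂ + 4f₃ + f₄] = 0.166667·(240) = 40.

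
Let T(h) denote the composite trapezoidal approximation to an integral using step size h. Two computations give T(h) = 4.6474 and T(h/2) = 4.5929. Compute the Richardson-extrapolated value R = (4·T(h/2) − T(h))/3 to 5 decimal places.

R = (4·T(h/2) − T(h)) / 3 = (4·4.5929 − 4.6474)/3 = (13.7242)/3 = 4.57473.

4.57473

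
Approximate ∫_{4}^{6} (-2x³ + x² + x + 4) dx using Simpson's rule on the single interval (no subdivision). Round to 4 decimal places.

S = (b−a)/6 · [f(4) + 4f(5) + f(6)] = 0.333333·[(-104) + 4·(-216) + (-386)] = -451.3333.

-451.3333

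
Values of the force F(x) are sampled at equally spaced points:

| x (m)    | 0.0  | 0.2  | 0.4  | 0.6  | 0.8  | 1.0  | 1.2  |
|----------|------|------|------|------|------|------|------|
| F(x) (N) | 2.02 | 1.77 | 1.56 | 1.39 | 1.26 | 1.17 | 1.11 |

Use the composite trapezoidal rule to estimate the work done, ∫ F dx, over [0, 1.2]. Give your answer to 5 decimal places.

h = 0.2, n = 6.
(h/2)·[y₀ + 2y₁ + 2y₂ + 2y₃ + 2y₄ + 2y₅ + y₆] = 0.1·(17.43) = 1.74300.

1.74300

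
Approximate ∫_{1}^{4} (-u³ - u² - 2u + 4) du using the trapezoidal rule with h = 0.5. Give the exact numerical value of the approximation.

-88.8125

h = (4 − 1)/6 = 0.5.
Nodes u₀,…,u₆ = 1, 1.5, 2, 2.5, 3, 3.5, 4.
f(u) = -u³ - u² - 2u + 4: f₀=0, f₁=-4.625, f₂=-12, f₃=-22.875, f₄=-38, f₅=-58.125, f₆=-84.
(h/2)·[f₀ + 2f₁ + 2f₂ + 2f₃ + 2f₄ + 2f₅ + f₆] = 0.25·(-355.25) = -88.8125.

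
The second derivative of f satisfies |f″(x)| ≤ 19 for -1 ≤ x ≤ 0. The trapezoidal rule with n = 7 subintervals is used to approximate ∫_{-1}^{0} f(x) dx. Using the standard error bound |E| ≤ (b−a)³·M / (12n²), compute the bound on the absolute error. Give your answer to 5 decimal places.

0.03231

|E| ≤ (1)³·19 / (12·7²) = 19/588 = 0.03231.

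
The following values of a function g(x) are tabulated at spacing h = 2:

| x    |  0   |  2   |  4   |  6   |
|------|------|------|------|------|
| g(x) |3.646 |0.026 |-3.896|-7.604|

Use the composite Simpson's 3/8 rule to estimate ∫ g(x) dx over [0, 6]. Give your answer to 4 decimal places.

h = 2, n = 3.
(3h/8)·[y₀ + 3y₁ + 3y₂ + y₃] = 0.75·(-15.568) = -11.6760.

-11.6760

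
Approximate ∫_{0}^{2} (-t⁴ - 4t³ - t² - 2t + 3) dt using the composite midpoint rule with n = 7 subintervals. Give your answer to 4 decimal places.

-22.7813

h = (2 − 0)/7 = 0.285714.
Midpoints m₁,…,m₇ = 0.142857, 0.428571, 0.714286, 1, 1.285714, 1.571429, 1.857143.
f(m₁)=2.681799, f(m₂)=1.610579, f(m₃)=-0.656810, f(m₄)=-5, f(m₅)=-12.458559, f(m₆)=-24.231987, f(m₇)=-41.679717.
h·[f(m₁) + f(m₂) + f(m₃) + f(m₄) + f(m₅) + f(m₆) + f(m₇)] = 0.285714·(-79.734694) = -22.7813.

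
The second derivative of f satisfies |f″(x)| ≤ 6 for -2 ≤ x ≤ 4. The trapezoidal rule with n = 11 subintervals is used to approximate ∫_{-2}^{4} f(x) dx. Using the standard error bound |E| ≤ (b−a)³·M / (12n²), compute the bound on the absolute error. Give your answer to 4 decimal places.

|E| ≤ (6)³·6 / (12·11²) = 1296/1452 = 0.8926.

0.8926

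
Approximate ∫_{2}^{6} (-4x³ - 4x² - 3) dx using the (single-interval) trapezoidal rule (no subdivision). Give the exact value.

-2124

T = (b−a)/2 · [f(2) + f(6)] = 2·[(-51) + (-1011)] = -2124.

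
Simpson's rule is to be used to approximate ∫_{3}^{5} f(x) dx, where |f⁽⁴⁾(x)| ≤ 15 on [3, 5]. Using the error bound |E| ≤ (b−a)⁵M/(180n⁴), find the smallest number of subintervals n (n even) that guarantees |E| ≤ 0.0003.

10

Need 480/(180n⁴) ≤ 0.0003.
n⁴ ≥ 480/(180·0.0003) = 8888.89 ⇒ n ≥ 9.7098, so the smallest even n is 10. (n must be even for Simpson's rule.)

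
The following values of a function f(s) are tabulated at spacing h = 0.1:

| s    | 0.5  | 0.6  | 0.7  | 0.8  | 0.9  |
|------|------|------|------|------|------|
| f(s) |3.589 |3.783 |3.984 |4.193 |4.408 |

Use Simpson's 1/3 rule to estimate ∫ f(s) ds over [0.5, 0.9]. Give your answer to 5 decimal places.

h = 0.1, n = 4.
(h/3)·[y₀ + 4y₁ + 2y₂ + 4y₃ + y₄] = 0.033333·(47.869) = 1.59563.

1.59563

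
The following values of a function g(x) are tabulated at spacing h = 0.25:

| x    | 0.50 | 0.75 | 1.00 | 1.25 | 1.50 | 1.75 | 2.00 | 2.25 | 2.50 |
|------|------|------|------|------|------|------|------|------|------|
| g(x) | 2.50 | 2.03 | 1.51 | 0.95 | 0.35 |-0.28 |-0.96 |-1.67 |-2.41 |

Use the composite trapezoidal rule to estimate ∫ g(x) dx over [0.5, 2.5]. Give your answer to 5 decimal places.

h = 0.25, n = 8.
(h/2)·[y₀ + 2y₁ + 2y₂ + 2y₃ + 2y₄ + 2y₅ + 2y₆ + 2y₇ + y₈] = 0.125·(3.95) = 0.49375.

0.49375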